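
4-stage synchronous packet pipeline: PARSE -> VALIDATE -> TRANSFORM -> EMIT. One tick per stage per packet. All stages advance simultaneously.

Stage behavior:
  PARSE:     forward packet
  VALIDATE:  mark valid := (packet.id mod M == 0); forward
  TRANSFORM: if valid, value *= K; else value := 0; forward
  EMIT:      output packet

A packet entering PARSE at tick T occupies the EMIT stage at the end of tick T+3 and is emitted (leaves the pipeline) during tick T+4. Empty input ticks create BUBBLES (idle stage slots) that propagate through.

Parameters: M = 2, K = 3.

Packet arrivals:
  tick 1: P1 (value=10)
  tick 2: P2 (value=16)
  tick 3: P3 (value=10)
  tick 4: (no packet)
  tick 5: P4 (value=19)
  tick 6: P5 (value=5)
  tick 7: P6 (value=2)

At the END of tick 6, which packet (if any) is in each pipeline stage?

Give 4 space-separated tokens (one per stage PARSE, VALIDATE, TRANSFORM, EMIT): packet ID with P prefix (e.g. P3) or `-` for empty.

Answer: P5 P4 - P3

Derivation:
Tick 1: [PARSE:P1(v=10,ok=F), VALIDATE:-, TRANSFORM:-, EMIT:-] out:-; in:P1
Tick 2: [PARSE:P2(v=16,ok=F), VALIDATE:P1(v=10,ok=F), TRANSFORM:-, EMIT:-] out:-; in:P2
Tick 3: [PARSE:P3(v=10,ok=F), VALIDATE:P2(v=16,ok=T), TRANSFORM:P1(v=0,ok=F), EMIT:-] out:-; in:P3
Tick 4: [PARSE:-, VALIDATE:P3(v=10,ok=F), TRANSFORM:P2(v=48,ok=T), EMIT:P1(v=0,ok=F)] out:-; in:-
Tick 5: [PARSE:P4(v=19,ok=F), VALIDATE:-, TRANSFORM:P3(v=0,ok=F), EMIT:P2(v=48,ok=T)] out:P1(v=0); in:P4
Tick 6: [PARSE:P5(v=5,ok=F), VALIDATE:P4(v=19,ok=T), TRANSFORM:-, EMIT:P3(v=0,ok=F)] out:P2(v=48); in:P5
At end of tick 6: ['P5', 'P4', '-', 'P3']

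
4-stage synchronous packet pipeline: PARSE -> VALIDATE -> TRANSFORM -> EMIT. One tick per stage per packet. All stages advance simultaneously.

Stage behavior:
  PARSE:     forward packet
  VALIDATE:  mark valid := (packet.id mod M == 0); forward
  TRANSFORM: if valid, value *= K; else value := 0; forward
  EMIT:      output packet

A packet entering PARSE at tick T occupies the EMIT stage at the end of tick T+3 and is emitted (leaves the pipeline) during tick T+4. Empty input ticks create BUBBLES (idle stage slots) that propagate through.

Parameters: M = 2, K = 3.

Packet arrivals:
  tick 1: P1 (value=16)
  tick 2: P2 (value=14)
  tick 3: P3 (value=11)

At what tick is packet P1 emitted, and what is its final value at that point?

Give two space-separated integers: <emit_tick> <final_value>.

Tick 1: [PARSE:P1(v=16,ok=F), VALIDATE:-, TRANSFORM:-, EMIT:-] out:-; in:P1
Tick 2: [PARSE:P2(v=14,ok=F), VALIDATE:P1(v=16,ok=F), TRANSFORM:-, EMIT:-] out:-; in:P2
Tick 3: [PARSE:P3(v=11,ok=F), VALIDATE:P2(v=14,ok=T), TRANSFORM:P1(v=0,ok=F), EMIT:-] out:-; in:P3
Tick 4: [PARSE:-, VALIDATE:P3(v=11,ok=F), TRANSFORM:P2(v=42,ok=T), EMIT:P1(v=0,ok=F)] out:-; in:-
Tick 5: [PARSE:-, VALIDATE:-, TRANSFORM:P3(v=0,ok=F), EMIT:P2(v=42,ok=T)] out:P1(v=0); in:-
Tick 6: [PARSE:-, VALIDATE:-, TRANSFORM:-, EMIT:P3(v=0,ok=F)] out:P2(v=42); in:-
Tick 7: [PARSE:-, VALIDATE:-, TRANSFORM:-, EMIT:-] out:P3(v=0); in:-
P1: arrives tick 1, valid=False (id=1, id%2=1), emit tick 5, final value 0

Answer: 5 0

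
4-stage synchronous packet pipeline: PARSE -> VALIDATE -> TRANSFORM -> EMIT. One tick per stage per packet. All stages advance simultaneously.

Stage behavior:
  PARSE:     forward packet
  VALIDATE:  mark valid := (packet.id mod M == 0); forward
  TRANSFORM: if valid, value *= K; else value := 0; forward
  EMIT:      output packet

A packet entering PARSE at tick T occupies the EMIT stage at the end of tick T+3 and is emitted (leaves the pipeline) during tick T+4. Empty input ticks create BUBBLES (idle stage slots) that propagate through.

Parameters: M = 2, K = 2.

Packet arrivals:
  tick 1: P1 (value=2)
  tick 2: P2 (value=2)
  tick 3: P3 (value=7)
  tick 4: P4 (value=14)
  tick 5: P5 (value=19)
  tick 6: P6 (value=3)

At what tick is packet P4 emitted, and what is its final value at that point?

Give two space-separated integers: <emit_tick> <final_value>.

Tick 1: [PARSE:P1(v=2,ok=F), VALIDATE:-, TRANSFORM:-, EMIT:-] out:-; in:P1
Tick 2: [PARSE:P2(v=2,ok=F), VALIDATE:P1(v=2,ok=F), TRANSFORM:-, EMIT:-] out:-; in:P2
Tick 3: [PARSE:P3(v=7,ok=F), VALIDATE:P2(v=2,ok=T), TRANSFORM:P1(v=0,ok=F), EMIT:-] out:-; in:P3
Tick 4: [PARSE:P4(v=14,ok=F), VALIDATE:P3(v=7,ok=F), TRANSFORM:P2(v=4,ok=T), EMIT:P1(v=0,ok=F)] out:-; in:P4
Tick 5: [PARSE:P5(v=19,ok=F), VALIDATE:P4(v=14,ok=T), TRANSFORM:P3(v=0,ok=F), EMIT:P2(v=4,ok=T)] out:P1(v=0); in:P5
Tick 6: [PARSE:P6(v=3,ok=F), VALIDATE:P5(v=19,ok=F), TRANSFORM:P4(v=28,ok=T), EMIT:P3(v=0,ok=F)] out:P2(v=4); in:P6
Tick 7: [PARSE:-, VALIDATE:P6(v=3,ok=T), TRANSFORM:P5(v=0,ok=F), EMIT:P4(v=28,ok=T)] out:P3(v=0); in:-
Tick 8: [PARSE:-, VALIDATE:-, TRANSFORM:P6(v=6,ok=T), EMIT:P5(v=0,ok=F)] out:P4(v=28); in:-
Tick 9: [PARSE:-, VALIDATE:-, TRANSFORM:-, EMIT:P6(v=6,ok=T)] out:P5(v=0); in:-
Tick 10: [PARSE:-, VALIDATE:-, TRANSFORM:-, EMIT:-] out:P6(v=6); in:-
P4: arrives tick 4, valid=True (id=4, id%2=0), emit tick 8, final value 28

Answer: 8 28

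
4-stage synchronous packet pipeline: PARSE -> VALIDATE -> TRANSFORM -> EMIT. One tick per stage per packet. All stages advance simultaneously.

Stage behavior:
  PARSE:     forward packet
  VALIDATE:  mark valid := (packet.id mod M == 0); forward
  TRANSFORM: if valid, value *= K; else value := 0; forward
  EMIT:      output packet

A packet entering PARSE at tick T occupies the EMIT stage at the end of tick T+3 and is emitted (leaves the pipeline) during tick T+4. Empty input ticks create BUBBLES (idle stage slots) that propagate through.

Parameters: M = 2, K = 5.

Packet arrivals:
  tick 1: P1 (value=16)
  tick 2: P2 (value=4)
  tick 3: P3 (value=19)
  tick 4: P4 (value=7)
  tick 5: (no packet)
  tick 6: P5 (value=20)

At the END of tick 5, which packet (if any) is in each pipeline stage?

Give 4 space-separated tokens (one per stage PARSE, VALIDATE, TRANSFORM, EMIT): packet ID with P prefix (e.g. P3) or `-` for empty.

Answer: - P4 P3 P2

Derivation:
Tick 1: [PARSE:P1(v=16,ok=F), VALIDATE:-, TRANSFORM:-, EMIT:-] out:-; in:P1
Tick 2: [PARSE:P2(v=4,ok=F), VALIDATE:P1(v=16,ok=F), TRANSFORM:-, EMIT:-] out:-; in:P2
Tick 3: [PARSE:P3(v=19,ok=F), VALIDATE:P2(v=4,ok=T), TRANSFORM:P1(v=0,ok=F), EMIT:-] out:-; in:P3
Tick 4: [PARSE:P4(v=7,ok=F), VALIDATE:P3(v=19,ok=F), TRANSFORM:P2(v=20,ok=T), EMIT:P1(v=0,ok=F)] out:-; in:P4
Tick 5: [PARSE:-, VALIDATE:P4(v=7,ok=T), TRANSFORM:P3(v=0,ok=F), EMIT:P2(v=20,ok=T)] out:P1(v=0); in:-
At end of tick 5: ['-', 'P4', 'P3', 'P2']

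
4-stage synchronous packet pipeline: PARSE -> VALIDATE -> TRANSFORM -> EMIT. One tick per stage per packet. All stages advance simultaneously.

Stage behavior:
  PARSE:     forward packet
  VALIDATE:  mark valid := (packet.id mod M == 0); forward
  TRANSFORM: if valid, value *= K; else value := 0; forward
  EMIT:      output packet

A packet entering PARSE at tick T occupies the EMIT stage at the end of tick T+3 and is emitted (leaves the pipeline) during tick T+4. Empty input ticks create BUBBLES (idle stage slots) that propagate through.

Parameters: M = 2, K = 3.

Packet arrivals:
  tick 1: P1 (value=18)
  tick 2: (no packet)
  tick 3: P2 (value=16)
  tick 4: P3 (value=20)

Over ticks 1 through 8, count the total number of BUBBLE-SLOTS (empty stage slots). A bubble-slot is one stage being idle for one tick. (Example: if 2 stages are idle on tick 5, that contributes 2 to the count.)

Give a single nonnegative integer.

Tick 1: [PARSE:P1(v=18,ok=F), VALIDATE:-, TRANSFORM:-, EMIT:-] out:-; bubbles=3
Tick 2: [PARSE:-, VALIDATE:P1(v=18,ok=F), TRANSFORM:-, EMIT:-] out:-; bubbles=3
Tick 3: [PARSE:P2(v=16,ok=F), VALIDATE:-, TRANSFORM:P1(v=0,ok=F), EMIT:-] out:-; bubbles=2
Tick 4: [PARSE:P3(v=20,ok=F), VALIDATE:P2(v=16,ok=T), TRANSFORM:-, EMIT:P1(v=0,ok=F)] out:-; bubbles=1
Tick 5: [PARSE:-, VALIDATE:P3(v=20,ok=F), TRANSFORM:P2(v=48,ok=T), EMIT:-] out:P1(v=0); bubbles=2
Tick 6: [PARSE:-, VALIDATE:-, TRANSFORM:P3(v=0,ok=F), EMIT:P2(v=48,ok=T)] out:-; bubbles=2
Tick 7: [PARSE:-, VALIDATE:-, TRANSFORM:-, EMIT:P3(v=0,ok=F)] out:P2(v=48); bubbles=3
Tick 8: [PARSE:-, VALIDATE:-, TRANSFORM:-, EMIT:-] out:P3(v=0); bubbles=4
Total bubble-slots: 20

Answer: 20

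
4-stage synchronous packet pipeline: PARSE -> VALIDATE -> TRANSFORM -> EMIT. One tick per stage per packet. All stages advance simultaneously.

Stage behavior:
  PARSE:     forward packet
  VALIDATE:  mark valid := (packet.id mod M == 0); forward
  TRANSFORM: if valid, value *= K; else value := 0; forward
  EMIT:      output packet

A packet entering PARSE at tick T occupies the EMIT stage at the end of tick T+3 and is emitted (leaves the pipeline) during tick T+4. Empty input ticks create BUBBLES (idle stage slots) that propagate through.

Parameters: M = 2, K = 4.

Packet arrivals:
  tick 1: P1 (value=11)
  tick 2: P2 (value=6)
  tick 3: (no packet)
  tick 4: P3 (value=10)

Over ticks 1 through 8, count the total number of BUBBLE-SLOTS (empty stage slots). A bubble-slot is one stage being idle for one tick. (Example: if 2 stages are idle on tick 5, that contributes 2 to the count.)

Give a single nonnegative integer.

Answer: 20

Derivation:
Tick 1: [PARSE:P1(v=11,ok=F), VALIDATE:-, TRANSFORM:-, EMIT:-] out:-; bubbles=3
Tick 2: [PARSE:P2(v=6,ok=F), VALIDATE:P1(v=11,ok=F), TRANSFORM:-, EMIT:-] out:-; bubbles=2
Tick 3: [PARSE:-, VALIDATE:P2(v=6,ok=T), TRANSFORM:P1(v=0,ok=F), EMIT:-] out:-; bubbles=2
Tick 4: [PARSE:P3(v=10,ok=F), VALIDATE:-, TRANSFORM:P2(v=24,ok=T), EMIT:P1(v=0,ok=F)] out:-; bubbles=1
Tick 5: [PARSE:-, VALIDATE:P3(v=10,ok=F), TRANSFORM:-, EMIT:P2(v=24,ok=T)] out:P1(v=0); bubbles=2
Tick 6: [PARSE:-, VALIDATE:-, TRANSFORM:P3(v=0,ok=F), EMIT:-] out:P2(v=24); bubbles=3
Tick 7: [PARSE:-, VALIDATE:-, TRANSFORM:-, EMIT:P3(v=0,ok=F)] out:-; bubbles=3
Tick 8: [PARSE:-, VALIDATE:-, TRANSFORM:-, EMIT:-] out:P3(v=0); bubbles=4
Total bubble-slots: 20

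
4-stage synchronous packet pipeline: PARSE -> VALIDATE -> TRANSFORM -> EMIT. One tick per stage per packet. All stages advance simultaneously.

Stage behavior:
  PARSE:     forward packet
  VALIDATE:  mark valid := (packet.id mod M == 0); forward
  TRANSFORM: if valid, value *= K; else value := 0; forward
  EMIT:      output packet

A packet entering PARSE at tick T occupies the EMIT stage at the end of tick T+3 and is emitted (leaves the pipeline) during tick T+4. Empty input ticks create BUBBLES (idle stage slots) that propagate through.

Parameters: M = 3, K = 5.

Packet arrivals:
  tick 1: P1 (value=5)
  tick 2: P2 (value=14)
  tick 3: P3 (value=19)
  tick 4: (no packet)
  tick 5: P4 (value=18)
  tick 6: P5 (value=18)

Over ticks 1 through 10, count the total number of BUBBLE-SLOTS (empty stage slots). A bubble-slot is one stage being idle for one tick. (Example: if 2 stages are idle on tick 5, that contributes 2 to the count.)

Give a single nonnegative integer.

Tick 1: [PARSE:P1(v=5,ok=F), VALIDATE:-, TRANSFORM:-, EMIT:-] out:-; bubbles=3
Tick 2: [PARSE:P2(v=14,ok=F), VALIDATE:P1(v=5,ok=F), TRANSFORM:-, EMIT:-] out:-; bubbles=2
Tick 3: [PARSE:P3(v=19,ok=F), VALIDATE:P2(v=14,ok=F), TRANSFORM:P1(v=0,ok=F), EMIT:-] out:-; bubbles=1
Tick 4: [PARSE:-, VALIDATE:P3(v=19,ok=T), TRANSFORM:P2(v=0,ok=F), EMIT:P1(v=0,ok=F)] out:-; bubbles=1
Tick 5: [PARSE:P4(v=18,ok=F), VALIDATE:-, TRANSFORM:P3(v=95,ok=T), EMIT:P2(v=0,ok=F)] out:P1(v=0); bubbles=1
Tick 6: [PARSE:P5(v=18,ok=F), VALIDATE:P4(v=18,ok=F), TRANSFORM:-, EMIT:P3(v=95,ok=T)] out:P2(v=0); bubbles=1
Tick 7: [PARSE:-, VALIDATE:P5(v=18,ok=F), TRANSFORM:P4(v=0,ok=F), EMIT:-] out:P3(v=95); bubbles=2
Tick 8: [PARSE:-, VALIDATE:-, TRANSFORM:P5(v=0,ok=F), EMIT:P4(v=0,ok=F)] out:-; bubbles=2
Tick 9: [PARSE:-, VALIDATE:-, TRANSFORM:-, EMIT:P5(v=0,ok=F)] out:P4(v=0); bubbles=3
Tick 10: [PARSE:-, VALIDATE:-, TRANSFORM:-, EMIT:-] out:P5(v=0); bubbles=4
Total bubble-slots: 20

Answer: 20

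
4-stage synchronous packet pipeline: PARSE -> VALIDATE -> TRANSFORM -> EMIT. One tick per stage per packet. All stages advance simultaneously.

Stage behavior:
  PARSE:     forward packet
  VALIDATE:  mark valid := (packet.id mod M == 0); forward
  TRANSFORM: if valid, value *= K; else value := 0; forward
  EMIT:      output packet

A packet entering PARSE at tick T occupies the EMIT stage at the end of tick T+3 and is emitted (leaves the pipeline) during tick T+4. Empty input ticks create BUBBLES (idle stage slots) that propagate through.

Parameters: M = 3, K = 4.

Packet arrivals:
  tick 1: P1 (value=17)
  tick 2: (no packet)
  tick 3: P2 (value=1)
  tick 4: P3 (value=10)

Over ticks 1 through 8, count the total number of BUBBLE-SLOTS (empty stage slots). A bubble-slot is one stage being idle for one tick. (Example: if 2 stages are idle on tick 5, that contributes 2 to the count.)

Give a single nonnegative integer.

Answer: 20

Derivation:
Tick 1: [PARSE:P1(v=17,ok=F), VALIDATE:-, TRANSFORM:-, EMIT:-] out:-; bubbles=3
Tick 2: [PARSE:-, VALIDATE:P1(v=17,ok=F), TRANSFORM:-, EMIT:-] out:-; bubbles=3
Tick 3: [PARSE:P2(v=1,ok=F), VALIDATE:-, TRANSFORM:P1(v=0,ok=F), EMIT:-] out:-; bubbles=2
Tick 4: [PARSE:P3(v=10,ok=F), VALIDATE:P2(v=1,ok=F), TRANSFORM:-, EMIT:P1(v=0,ok=F)] out:-; bubbles=1
Tick 5: [PARSE:-, VALIDATE:P3(v=10,ok=T), TRANSFORM:P2(v=0,ok=F), EMIT:-] out:P1(v=0); bubbles=2
Tick 6: [PARSE:-, VALIDATE:-, TRANSFORM:P3(v=40,ok=T), EMIT:P2(v=0,ok=F)] out:-; bubbles=2
Tick 7: [PARSE:-, VALIDATE:-, TRANSFORM:-, EMIT:P3(v=40,ok=T)] out:P2(v=0); bubbles=3
Tick 8: [PARSE:-, VALIDATE:-, TRANSFORM:-, EMIT:-] out:P3(v=40); bubbles=4
Total bubble-slots: 20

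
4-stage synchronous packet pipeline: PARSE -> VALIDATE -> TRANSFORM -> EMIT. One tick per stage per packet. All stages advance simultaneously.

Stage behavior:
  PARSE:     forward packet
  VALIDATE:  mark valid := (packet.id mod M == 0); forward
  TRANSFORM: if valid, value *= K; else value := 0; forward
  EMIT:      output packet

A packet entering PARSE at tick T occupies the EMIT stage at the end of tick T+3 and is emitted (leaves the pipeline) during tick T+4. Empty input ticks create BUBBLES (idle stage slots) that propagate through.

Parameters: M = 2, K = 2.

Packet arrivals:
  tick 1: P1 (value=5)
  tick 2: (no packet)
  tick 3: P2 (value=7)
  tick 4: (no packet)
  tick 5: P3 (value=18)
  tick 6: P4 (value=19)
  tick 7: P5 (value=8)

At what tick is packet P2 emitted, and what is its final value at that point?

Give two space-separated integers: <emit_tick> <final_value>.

Answer: 7 14

Derivation:
Tick 1: [PARSE:P1(v=5,ok=F), VALIDATE:-, TRANSFORM:-, EMIT:-] out:-; in:P1
Tick 2: [PARSE:-, VALIDATE:P1(v=5,ok=F), TRANSFORM:-, EMIT:-] out:-; in:-
Tick 3: [PARSE:P2(v=7,ok=F), VALIDATE:-, TRANSFORM:P1(v=0,ok=F), EMIT:-] out:-; in:P2
Tick 4: [PARSE:-, VALIDATE:P2(v=7,ok=T), TRANSFORM:-, EMIT:P1(v=0,ok=F)] out:-; in:-
Tick 5: [PARSE:P3(v=18,ok=F), VALIDATE:-, TRANSFORM:P2(v=14,ok=T), EMIT:-] out:P1(v=0); in:P3
Tick 6: [PARSE:P4(v=19,ok=F), VALIDATE:P3(v=18,ok=F), TRANSFORM:-, EMIT:P2(v=14,ok=T)] out:-; in:P4
Tick 7: [PARSE:P5(v=8,ok=F), VALIDATE:P4(v=19,ok=T), TRANSFORM:P3(v=0,ok=F), EMIT:-] out:P2(v=14); in:P5
Tick 8: [PARSE:-, VALIDATE:P5(v=8,ok=F), TRANSFORM:P4(v=38,ok=T), EMIT:P3(v=0,ok=F)] out:-; in:-
Tick 9: [PARSE:-, VALIDATE:-, TRANSFORM:P5(v=0,ok=F), EMIT:P4(v=38,ok=T)] out:P3(v=0); in:-
Tick 10: [PARSE:-, VALIDATE:-, TRANSFORM:-, EMIT:P5(v=0,ok=F)] out:P4(v=38); in:-
Tick 11: [PARSE:-, VALIDATE:-, TRANSFORM:-, EMIT:-] out:P5(v=0); in:-
P2: arrives tick 3, valid=True (id=2, id%2=0), emit tick 7, final value 14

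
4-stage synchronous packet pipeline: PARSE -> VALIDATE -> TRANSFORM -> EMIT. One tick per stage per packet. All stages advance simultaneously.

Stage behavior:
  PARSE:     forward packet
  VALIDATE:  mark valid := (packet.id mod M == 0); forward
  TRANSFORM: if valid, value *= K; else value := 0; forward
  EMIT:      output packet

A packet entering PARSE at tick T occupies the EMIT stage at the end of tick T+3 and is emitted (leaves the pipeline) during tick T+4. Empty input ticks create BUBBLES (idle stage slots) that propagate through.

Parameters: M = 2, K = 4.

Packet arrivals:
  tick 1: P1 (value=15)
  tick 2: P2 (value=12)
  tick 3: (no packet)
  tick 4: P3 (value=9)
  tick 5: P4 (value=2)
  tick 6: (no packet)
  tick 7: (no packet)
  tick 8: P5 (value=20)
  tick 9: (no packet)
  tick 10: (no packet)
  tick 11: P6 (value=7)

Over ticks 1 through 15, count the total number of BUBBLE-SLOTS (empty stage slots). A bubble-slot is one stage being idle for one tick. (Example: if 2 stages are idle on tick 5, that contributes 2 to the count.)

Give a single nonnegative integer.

Tick 1: [PARSE:P1(v=15,ok=F), VALIDATE:-, TRANSFORM:-, EMIT:-] out:-; bubbles=3
Tick 2: [PARSE:P2(v=12,ok=F), VALIDATE:P1(v=15,ok=F), TRANSFORM:-, EMIT:-] out:-; bubbles=2
Tick 3: [PARSE:-, VALIDATE:P2(v=12,ok=T), TRANSFORM:P1(v=0,ok=F), EMIT:-] out:-; bubbles=2
Tick 4: [PARSE:P3(v=9,ok=F), VALIDATE:-, TRANSFORM:P2(v=48,ok=T), EMIT:P1(v=0,ok=F)] out:-; bubbles=1
Tick 5: [PARSE:P4(v=2,ok=F), VALIDATE:P3(v=9,ok=F), TRANSFORM:-, EMIT:P2(v=48,ok=T)] out:P1(v=0); bubbles=1
Tick 6: [PARSE:-, VALIDATE:P4(v=2,ok=T), TRANSFORM:P3(v=0,ok=F), EMIT:-] out:P2(v=48); bubbles=2
Tick 7: [PARSE:-, VALIDATE:-, TRANSFORM:P4(v=8,ok=T), EMIT:P3(v=0,ok=F)] out:-; bubbles=2
Tick 8: [PARSE:P5(v=20,ok=F), VALIDATE:-, TRANSFORM:-, EMIT:P4(v=8,ok=T)] out:P3(v=0); bubbles=2
Tick 9: [PARSE:-, VALIDATE:P5(v=20,ok=F), TRANSFORM:-, EMIT:-] out:P4(v=8); bubbles=3
Tick 10: [PARSE:-, VALIDATE:-, TRANSFORM:P5(v=0,ok=F), EMIT:-] out:-; bubbles=3
Tick 11: [PARSE:P6(v=7,ok=F), VALIDATE:-, TRANSFORM:-, EMIT:P5(v=0,ok=F)] out:-; bubbles=2
Tick 12: [PARSE:-, VALIDATE:P6(v=7,ok=T), TRANSFORM:-, EMIT:-] out:P5(v=0); bubbles=3
Tick 13: [PARSE:-, VALIDATE:-, TRANSFORM:P6(v=28,ok=T), EMIT:-] out:-; bubbles=3
Tick 14: [PARSE:-, VALIDATE:-, TRANSFORM:-, EMIT:P6(v=28,ok=T)] out:-; bubbles=3
Tick 15: [PARSE:-, VALIDATE:-, TRANSFORM:-, EMIT:-] out:P6(v=28); bubbles=4
Total bubble-slots: 36

Answer: 36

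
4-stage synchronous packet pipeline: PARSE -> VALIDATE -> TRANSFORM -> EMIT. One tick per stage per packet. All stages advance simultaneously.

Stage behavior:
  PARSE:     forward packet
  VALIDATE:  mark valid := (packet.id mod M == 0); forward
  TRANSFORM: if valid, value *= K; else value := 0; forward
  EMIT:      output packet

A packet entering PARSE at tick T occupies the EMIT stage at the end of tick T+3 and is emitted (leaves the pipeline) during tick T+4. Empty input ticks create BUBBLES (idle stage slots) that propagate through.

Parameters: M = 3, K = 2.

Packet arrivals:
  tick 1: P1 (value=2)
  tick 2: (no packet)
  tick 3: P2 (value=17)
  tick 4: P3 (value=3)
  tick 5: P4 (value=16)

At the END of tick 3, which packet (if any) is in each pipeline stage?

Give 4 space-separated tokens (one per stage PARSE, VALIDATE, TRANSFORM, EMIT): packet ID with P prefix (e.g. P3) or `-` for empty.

Answer: P2 - P1 -

Derivation:
Tick 1: [PARSE:P1(v=2,ok=F), VALIDATE:-, TRANSFORM:-, EMIT:-] out:-; in:P1
Tick 2: [PARSE:-, VALIDATE:P1(v=2,ok=F), TRANSFORM:-, EMIT:-] out:-; in:-
Tick 3: [PARSE:P2(v=17,ok=F), VALIDATE:-, TRANSFORM:P1(v=0,ok=F), EMIT:-] out:-; in:P2
At end of tick 3: ['P2', '-', 'P1', '-']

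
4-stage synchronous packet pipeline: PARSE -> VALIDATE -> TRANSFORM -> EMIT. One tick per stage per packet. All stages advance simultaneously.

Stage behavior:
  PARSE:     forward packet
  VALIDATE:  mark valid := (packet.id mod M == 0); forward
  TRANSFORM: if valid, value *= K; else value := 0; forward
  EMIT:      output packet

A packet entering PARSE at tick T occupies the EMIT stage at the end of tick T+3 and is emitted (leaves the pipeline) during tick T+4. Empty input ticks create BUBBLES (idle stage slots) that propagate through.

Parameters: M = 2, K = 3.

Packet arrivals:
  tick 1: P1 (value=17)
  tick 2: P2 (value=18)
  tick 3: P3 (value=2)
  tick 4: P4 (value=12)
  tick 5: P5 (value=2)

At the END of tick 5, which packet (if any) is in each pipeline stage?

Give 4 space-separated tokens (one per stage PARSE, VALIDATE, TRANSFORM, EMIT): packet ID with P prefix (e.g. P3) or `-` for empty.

Answer: P5 P4 P3 P2

Derivation:
Tick 1: [PARSE:P1(v=17,ok=F), VALIDATE:-, TRANSFORM:-, EMIT:-] out:-; in:P1
Tick 2: [PARSE:P2(v=18,ok=F), VALIDATE:P1(v=17,ok=F), TRANSFORM:-, EMIT:-] out:-; in:P2
Tick 3: [PARSE:P3(v=2,ok=F), VALIDATE:P2(v=18,ok=T), TRANSFORM:P1(v=0,ok=F), EMIT:-] out:-; in:P3
Tick 4: [PARSE:P4(v=12,ok=F), VALIDATE:P3(v=2,ok=F), TRANSFORM:P2(v=54,ok=T), EMIT:P1(v=0,ok=F)] out:-; in:P4
Tick 5: [PARSE:P5(v=2,ok=F), VALIDATE:P4(v=12,ok=T), TRANSFORM:P3(v=0,ok=F), EMIT:P2(v=54,ok=T)] out:P1(v=0); in:P5
At end of tick 5: ['P5', 'P4', 'P3', 'P2']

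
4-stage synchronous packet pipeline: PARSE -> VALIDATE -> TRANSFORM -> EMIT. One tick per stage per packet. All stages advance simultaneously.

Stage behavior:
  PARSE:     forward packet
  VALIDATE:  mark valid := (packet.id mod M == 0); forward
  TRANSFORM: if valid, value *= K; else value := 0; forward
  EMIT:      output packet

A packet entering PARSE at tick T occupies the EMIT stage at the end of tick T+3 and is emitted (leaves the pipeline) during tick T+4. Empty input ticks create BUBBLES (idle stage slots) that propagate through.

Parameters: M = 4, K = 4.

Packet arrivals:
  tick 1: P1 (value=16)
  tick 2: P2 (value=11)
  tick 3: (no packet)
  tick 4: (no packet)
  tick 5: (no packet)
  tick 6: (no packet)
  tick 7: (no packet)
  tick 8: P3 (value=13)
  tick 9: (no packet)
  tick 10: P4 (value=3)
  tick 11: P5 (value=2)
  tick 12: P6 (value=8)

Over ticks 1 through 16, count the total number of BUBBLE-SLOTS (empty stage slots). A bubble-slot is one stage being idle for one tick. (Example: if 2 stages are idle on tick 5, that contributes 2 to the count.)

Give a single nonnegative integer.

Answer: 40

Derivation:
Tick 1: [PARSE:P1(v=16,ok=F), VALIDATE:-, TRANSFORM:-, EMIT:-] out:-; bubbles=3
Tick 2: [PARSE:P2(v=11,ok=F), VALIDATE:P1(v=16,ok=F), TRANSFORM:-, EMIT:-] out:-; bubbles=2
Tick 3: [PARSE:-, VALIDATE:P2(v=11,ok=F), TRANSFORM:P1(v=0,ok=F), EMIT:-] out:-; bubbles=2
Tick 4: [PARSE:-, VALIDATE:-, TRANSFORM:P2(v=0,ok=F), EMIT:P1(v=0,ok=F)] out:-; bubbles=2
Tick 5: [PARSE:-, VALIDATE:-, TRANSFORM:-, EMIT:P2(v=0,ok=F)] out:P1(v=0); bubbles=3
Tick 6: [PARSE:-, VALIDATE:-, TRANSFORM:-, EMIT:-] out:P2(v=0); bubbles=4
Tick 7: [PARSE:-, VALIDATE:-, TRANSFORM:-, EMIT:-] out:-; bubbles=4
Tick 8: [PARSE:P3(v=13,ok=F), VALIDATE:-, TRANSFORM:-, EMIT:-] out:-; bubbles=3
Tick 9: [PARSE:-, VALIDATE:P3(v=13,ok=F), TRANSFORM:-, EMIT:-] out:-; bubbles=3
Tick 10: [PARSE:P4(v=3,ok=F), VALIDATE:-, TRANSFORM:P3(v=0,ok=F), EMIT:-] out:-; bubbles=2
Tick 11: [PARSE:P5(v=2,ok=F), VALIDATE:P4(v=3,ok=T), TRANSFORM:-, EMIT:P3(v=0,ok=F)] out:-; bubbles=1
Tick 12: [PARSE:P6(v=8,ok=F), VALIDATE:P5(v=2,ok=F), TRANSFORM:P4(v=12,ok=T), EMIT:-] out:P3(v=0); bubbles=1
Tick 13: [PARSE:-, VALIDATE:P6(v=8,ok=F), TRANSFORM:P5(v=0,ok=F), EMIT:P4(v=12,ok=T)] out:-; bubbles=1
Tick 14: [PARSE:-, VALIDATE:-, TRANSFORM:P6(v=0,ok=F), EMIT:P5(v=0,ok=F)] out:P4(v=12); bubbles=2
Tick 15: [PARSE:-, VALIDATE:-, TRANSFORM:-, EMIT:P6(v=0,ok=F)] out:P5(v=0); bubbles=3
Tick 16: [PARSE:-, VALIDATE:-, TRANSFORM:-, EMIT:-] out:P6(v=0); bubbles=4
Total bubble-slots: 40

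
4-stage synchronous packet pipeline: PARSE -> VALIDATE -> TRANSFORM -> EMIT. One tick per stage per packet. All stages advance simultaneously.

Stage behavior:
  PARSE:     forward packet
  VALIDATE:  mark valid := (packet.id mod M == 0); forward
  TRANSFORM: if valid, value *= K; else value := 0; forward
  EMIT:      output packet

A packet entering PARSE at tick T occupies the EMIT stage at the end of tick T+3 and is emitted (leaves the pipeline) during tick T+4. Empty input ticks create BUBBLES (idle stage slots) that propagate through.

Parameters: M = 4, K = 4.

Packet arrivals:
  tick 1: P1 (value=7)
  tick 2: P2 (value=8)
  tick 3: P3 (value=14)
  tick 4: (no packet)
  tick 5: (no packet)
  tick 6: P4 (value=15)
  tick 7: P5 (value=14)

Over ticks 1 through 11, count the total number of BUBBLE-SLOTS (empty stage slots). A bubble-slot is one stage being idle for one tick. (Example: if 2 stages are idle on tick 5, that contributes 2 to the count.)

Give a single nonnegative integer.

Answer: 24

Derivation:
Tick 1: [PARSE:P1(v=7,ok=F), VALIDATE:-, TRANSFORM:-, EMIT:-] out:-; bubbles=3
Tick 2: [PARSE:P2(v=8,ok=F), VALIDATE:P1(v=7,ok=F), TRANSFORM:-, EMIT:-] out:-; bubbles=2
Tick 3: [PARSE:P3(v=14,ok=F), VALIDATE:P2(v=8,ok=F), TRANSFORM:P1(v=0,ok=F), EMIT:-] out:-; bubbles=1
Tick 4: [PARSE:-, VALIDATE:P3(v=14,ok=F), TRANSFORM:P2(v=0,ok=F), EMIT:P1(v=0,ok=F)] out:-; bubbles=1
Tick 5: [PARSE:-, VALIDATE:-, TRANSFORM:P3(v=0,ok=F), EMIT:P2(v=0,ok=F)] out:P1(v=0); bubbles=2
Tick 6: [PARSE:P4(v=15,ok=F), VALIDATE:-, TRANSFORM:-, EMIT:P3(v=0,ok=F)] out:P2(v=0); bubbles=2
Tick 7: [PARSE:P5(v=14,ok=F), VALIDATE:P4(v=15,ok=T), TRANSFORM:-, EMIT:-] out:P3(v=0); bubbles=2
Tick 8: [PARSE:-, VALIDATE:P5(v=14,ok=F), TRANSFORM:P4(v=60,ok=T), EMIT:-] out:-; bubbles=2
Tick 9: [PARSE:-, VALIDATE:-, TRANSFORM:P5(v=0,ok=F), EMIT:P4(v=60,ok=T)] out:-; bubbles=2
Tick 10: [PARSE:-, VALIDATE:-, TRANSFORM:-, EMIT:P5(v=0,ok=F)] out:P4(v=60); bubbles=3
Tick 11: [PARSE:-, VALIDATE:-, TRANSFORM:-, EMIT:-] out:P5(v=0); bubbles=4
Total bubble-slots: 24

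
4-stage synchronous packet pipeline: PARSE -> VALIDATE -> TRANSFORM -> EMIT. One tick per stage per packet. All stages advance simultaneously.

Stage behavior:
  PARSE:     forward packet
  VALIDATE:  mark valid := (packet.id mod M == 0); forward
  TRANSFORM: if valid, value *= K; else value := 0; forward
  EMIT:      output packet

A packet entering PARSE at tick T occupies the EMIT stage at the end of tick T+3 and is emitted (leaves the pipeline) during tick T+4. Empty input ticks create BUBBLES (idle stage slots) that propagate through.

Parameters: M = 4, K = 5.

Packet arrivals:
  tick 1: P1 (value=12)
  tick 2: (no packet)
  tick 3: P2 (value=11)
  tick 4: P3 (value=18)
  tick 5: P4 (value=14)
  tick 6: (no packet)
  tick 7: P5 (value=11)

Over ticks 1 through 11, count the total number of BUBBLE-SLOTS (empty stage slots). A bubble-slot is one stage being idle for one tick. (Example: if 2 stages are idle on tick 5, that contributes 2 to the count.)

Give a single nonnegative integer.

Answer: 24

Derivation:
Tick 1: [PARSE:P1(v=12,ok=F), VALIDATE:-, TRANSFORM:-, EMIT:-] out:-; bubbles=3
Tick 2: [PARSE:-, VALIDATE:P1(v=12,ok=F), TRANSFORM:-, EMIT:-] out:-; bubbles=3
Tick 3: [PARSE:P2(v=11,ok=F), VALIDATE:-, TRANSFORM:P1(v=0,ok=F), EMIT:-] out:-; bubbles=2
Tick 4: [PARSE:P3(v=18,ok=F), VALIDATE:P2(v=11,ok=F), TRANSFORM:-, EMIT:P1(v=0,ok=F)] out:-; bubbles=1
Tick 5: [PARSE:P4(v=14,ok=F), VALIDATE:P3(v=18,ok=F), TRANSFORM:P2(v=0,ok=F), EMIT:-] out:P1(v=0); bubbles=1
Tick 6: [PARSE:-, VALIDATE:P4(v=14,ok=T), TRANSFORM:P3(v=0,ok=F), EMIT:P2(v=0,ok=F)] out:-; bubbles=1
Tick 7: [PARSE:P5(v=11,ok=F), VALIDATE:-, TRANSFORM:P4(v=70,ok=T), EMIT:P3(v=0,ok=F)] out:P2(v=0); bubbles=1
Tick 8: [PARSE:-, VALIDATE:P5(v=11,ok=F), TRANSFORM:-, EMIT:P4(v=70,ok=T)] out:P3(v=0); bubbles=2
Tick 9: [PARSE:-, VALIDATE:-, TRANSFORM:P5(v=0,ok=F), EMIT:-] out:P4(v=70); bubbles=3
Tick 10: [PARSE:-, VALIDATE:-, TRANSFORM:-, EMIT:P5(v=0,ok=F)] out:-; bubbles=3
Tick 11: [PARSE:-, VALIDATE:-, TRANSFORM:-, EMIT:-] out:P5(v=0); bubbles=4
Total bubble-slots: 24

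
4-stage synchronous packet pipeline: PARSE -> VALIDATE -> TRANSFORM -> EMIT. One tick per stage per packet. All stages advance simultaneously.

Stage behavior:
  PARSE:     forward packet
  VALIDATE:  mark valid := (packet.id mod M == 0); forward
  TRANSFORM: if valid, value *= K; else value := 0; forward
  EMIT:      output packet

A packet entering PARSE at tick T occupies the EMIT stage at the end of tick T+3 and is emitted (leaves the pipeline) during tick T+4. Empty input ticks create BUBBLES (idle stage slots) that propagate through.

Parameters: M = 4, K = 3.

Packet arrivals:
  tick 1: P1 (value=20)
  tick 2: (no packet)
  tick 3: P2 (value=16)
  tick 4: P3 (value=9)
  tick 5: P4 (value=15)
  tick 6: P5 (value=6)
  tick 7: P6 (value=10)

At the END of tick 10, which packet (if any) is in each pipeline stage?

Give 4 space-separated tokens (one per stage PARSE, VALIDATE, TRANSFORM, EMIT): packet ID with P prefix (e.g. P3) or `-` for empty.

Answer: - - - P6

Derivation:
Tick 1: [PARSE:P1(v=20,ok=F), VALIDATE:-, TRANSFORM:-, EMIT:-] out:-; in:P1
Tick 2: [PARSE:-, VALIDATE:P1(v=20,ok=F), TRANSFORM:-, EMIT:-] out:-; in:-
Tick 3: [PARSE:P2(v=16,ok=F), VALIDATE:-, TRANSFORM:P1(v=0,ok=F), EMIT:-] out:-; in:P2
Tick 4: [PARSE:P3(v=9,ok=F), VALIDATE:P2(v=16,ok=F), TRANSFORM:-, EMIT:P1(v=0,ok=F)] out:-; in:P3
Tick 5: [PARSE:P4(v=15,ok=F), VALIDATE:P3(v=9,ok=F), TRANSFORM:P2(v=0,ok=F), EMIT:-] out:P1(v=0); in:P4
Tick 6: [PARSE:P5(v=6,ok=F), VALIDATE:P4(v=15,ok=T), TRANSFORM:P3(v=0,ok=F), EMIT:P2(v=0,ok=F)] out:-; in:P5
Tick 7: [PARSE:P6(v=10,ok=F), VALIDATE:P5(v=6,ok=F), TRANSFORM:P4(v=45,ok=T), EMIT:P3(v=0,ok=F)] out:P2(v=0); in:P6
Tick 8: [PARSE:-, VALIDATE:P6(v=10,ok=F), TRANSFORM:P5(v=0,ok=F), EMIT:P4(v=45,ok=T)] out:P3(v=0); in:-
Tick 9: [PARSE:-, VALIDATE:-, TRANSFORM:P6(v=0,ok=F), EMIT:P5(v=0,ok=F)] out:P4(v=45); in:-
Tick 10: [PARSE:-, VALIDATE:-, TRANSFORM:-, EMIT:P6(v=0,ok=F)] out:P5(v=0); in:-
At end of tick 10: ['-', '-', '-', 'P6']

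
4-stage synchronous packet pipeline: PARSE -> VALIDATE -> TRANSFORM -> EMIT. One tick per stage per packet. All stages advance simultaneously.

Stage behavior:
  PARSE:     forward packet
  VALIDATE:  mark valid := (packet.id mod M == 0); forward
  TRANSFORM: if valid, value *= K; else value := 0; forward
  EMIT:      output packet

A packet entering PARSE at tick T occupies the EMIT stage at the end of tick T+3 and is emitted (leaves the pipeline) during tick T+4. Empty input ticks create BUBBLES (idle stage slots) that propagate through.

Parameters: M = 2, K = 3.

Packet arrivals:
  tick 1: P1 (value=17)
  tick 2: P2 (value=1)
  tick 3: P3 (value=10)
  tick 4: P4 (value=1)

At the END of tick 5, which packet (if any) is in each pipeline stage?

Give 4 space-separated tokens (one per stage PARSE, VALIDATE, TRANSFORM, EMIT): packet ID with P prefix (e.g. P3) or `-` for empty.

Tick 1: [PARSE:P1(v=17,ok=F), VALIDATE:-, TRANSFORM:-, EMIT:-] out:-; in:P1
Tick 2: [PARSE:P2(v=1,ok=F), VALIDATE:P1(v=17,ok=F), TRANSFORM:-, EMIT:-] out:-; in:P2
Tick 3: [PARSE:P3(v=10,ok=F), VALIDATE:P2(v=1,ok=T), TRANSFORM:P1(v=0,ok=F), EMIT:-] out:-; in:P3
Tick 4: [PARSE:P4(v=1,ok=F), VALIDATE:P3(v=10,ok=F), TRANSFORM:P2(v=3,ok=T), EMIT:P1(v=0,ok=F)] out:-; in:P4
Tick 5: [PARSE:-, VALIDATE:P4(v=1,ok=T), TRANSFORM:P3(v=0,ok=F), EMIT:P2(v=3,ok=T)] out:P1(v=0); in:-
At end of tick 5: ['-', 'P4', 'P3', 'P2']

Answer: - P4 P3 P2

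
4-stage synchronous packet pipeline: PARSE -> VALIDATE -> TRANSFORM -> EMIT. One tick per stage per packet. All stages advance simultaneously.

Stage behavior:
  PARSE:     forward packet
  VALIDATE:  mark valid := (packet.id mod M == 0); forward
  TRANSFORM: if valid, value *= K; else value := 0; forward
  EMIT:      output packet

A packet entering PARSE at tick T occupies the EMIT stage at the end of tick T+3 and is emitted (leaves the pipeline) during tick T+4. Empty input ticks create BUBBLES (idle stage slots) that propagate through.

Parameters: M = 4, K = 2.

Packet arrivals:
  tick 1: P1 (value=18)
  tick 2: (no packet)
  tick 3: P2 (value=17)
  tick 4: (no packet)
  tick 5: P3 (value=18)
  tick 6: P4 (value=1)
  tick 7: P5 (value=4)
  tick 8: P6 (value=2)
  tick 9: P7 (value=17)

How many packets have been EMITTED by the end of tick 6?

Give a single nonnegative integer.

Tick 1: [PARSE:P1(v=18,ok=F), VALIDATE:-, TRANSFORM:-, EMIT:-] out:-; in:P1
Tick 2: [PARSE:-, VALIDATE:P1(v=18,ok=F), TRANSFORM:-, EMIT:-] out:-; in:-
Tick 3: [PARSE:P2(v=17,ok=F), VALIDATE:-, TRANSFORM:P1(v=0,ok=F), EMIT:-] out:-; in:P2
Tick 4: [PARSE:-, VALIDATE:P2(v=17,ok=F), TRANSFORM:-, EMIT:P1(v=0,ok=F)] out:-; in:-
Tick 5: [PARSE:P3(v=18,ok=F), VALIDATE:-, TRANSFORM:P2(v=0,ok=F), EMIT:-] out:P1(v=0); in:P3
Tick 6: [PARSE:P4(v=1,ok=F), VALIDATE:P3(v=18,ok=F), TRANSFORM:-, EMIT:P2(v=0,ok=F)] out:-; in:P4
Emitted by tick 6: ['P1']

Answer: 1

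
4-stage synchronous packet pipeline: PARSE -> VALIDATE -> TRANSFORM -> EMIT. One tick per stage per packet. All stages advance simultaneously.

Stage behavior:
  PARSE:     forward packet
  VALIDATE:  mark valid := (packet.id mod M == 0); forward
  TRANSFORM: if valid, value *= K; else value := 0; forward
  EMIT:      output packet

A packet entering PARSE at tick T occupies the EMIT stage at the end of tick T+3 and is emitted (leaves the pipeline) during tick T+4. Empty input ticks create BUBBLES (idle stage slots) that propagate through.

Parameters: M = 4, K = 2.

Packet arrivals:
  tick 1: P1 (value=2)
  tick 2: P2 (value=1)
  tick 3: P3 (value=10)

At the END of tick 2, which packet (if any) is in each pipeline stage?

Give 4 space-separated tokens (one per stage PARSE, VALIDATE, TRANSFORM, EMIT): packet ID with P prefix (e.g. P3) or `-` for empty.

Answer: P2 P1 - -

Derivation:
Tick 1: [PARSE:P1(v=2,ok=F), VALIDATE:-, TRANSFORM:-, EMIT:-] out:-; in:P1
Tick 2: [PARSE:P2(v=1,ok=F), VALIDATE:P1(v=2,ok=F), TRANSFORM:-, EMIT:-] out:-; in:P2
At end of tick 2: ['P2', 'P1', '-', '-']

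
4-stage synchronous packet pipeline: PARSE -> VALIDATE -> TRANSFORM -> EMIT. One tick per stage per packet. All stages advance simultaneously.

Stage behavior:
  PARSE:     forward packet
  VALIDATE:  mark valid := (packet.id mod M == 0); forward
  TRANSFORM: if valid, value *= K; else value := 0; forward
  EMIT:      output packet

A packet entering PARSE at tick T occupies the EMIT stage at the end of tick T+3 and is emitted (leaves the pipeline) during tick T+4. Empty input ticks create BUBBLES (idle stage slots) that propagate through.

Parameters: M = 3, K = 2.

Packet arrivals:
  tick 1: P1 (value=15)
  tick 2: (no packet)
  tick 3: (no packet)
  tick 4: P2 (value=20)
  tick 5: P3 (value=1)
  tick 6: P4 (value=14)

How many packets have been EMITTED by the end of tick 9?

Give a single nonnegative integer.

Answer: 3

Derivation:
Tick 1: [PARSE:P1(v=15,ok=F), VALIDATE:-, TRANSFORM:-, EMIT:-] out:-; in:P1
Tick 2: [PARSE:-, VALIDATE:P1(v=15,ok=F), TRANSFORM:-, EMIT:-] out:-; in:-
Tick 3: [PARSE:-, VALIDATE:-, TRANSFORM:P1(v=0,ok=F), EMIT:-] out:-; in:-
Tick 4: [PARSE:P2(v=20,ok=F), VALIDATE:-, TRANSFORM:-, EMIT:P1(v=0,ok=F)] out:-; in:P2
Tick 5: [PARSE:P3(v=1,ok=F), VALIDATE:P2(v=20,ok=F), TRANSFORM:-, EMIT:-] out:P1(v=0); in:P3
Tick 6: [PARSE:P4(v=14,ok=F), VALIDATE:P3(v=1,ok=T), TRANSFORM:P2(v=0,ok=F), EMIT:-] out:-; in:P4
Tick 7: [PARSE:-, VALIDATE:P4(v=14,ok=F), TRANSFORM:P3(v=2,ok=T), EMIT:P2(v=0,ok=F)] out:-; in:-
Tick 8: [PARSE:-, VALIDATE:-, TRANSFORM:P4(v=0,ok=F), EMIT:P3(v=2,ok=T)] out:P2(v=0); in:-
Tick 9: [PARSE:-, VALIDATE:-, TRANSFORM:-, EMIT:P4(v=0,ok=F)] out:P3(v=2); in:-
Emitted by tick 9: ['P1', 'P2', 'P3']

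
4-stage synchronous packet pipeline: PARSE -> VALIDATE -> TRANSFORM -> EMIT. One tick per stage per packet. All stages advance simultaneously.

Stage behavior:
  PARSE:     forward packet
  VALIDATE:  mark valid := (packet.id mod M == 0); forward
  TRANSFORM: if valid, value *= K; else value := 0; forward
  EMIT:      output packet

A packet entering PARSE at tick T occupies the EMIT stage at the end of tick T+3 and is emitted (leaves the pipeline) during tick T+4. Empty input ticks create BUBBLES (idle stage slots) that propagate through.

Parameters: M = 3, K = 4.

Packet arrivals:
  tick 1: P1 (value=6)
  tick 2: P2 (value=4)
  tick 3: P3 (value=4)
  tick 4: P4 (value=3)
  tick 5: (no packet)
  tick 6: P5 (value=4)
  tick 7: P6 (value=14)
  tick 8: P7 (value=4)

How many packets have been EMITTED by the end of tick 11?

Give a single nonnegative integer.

Tick 1: [PARSE:P1(v=6,ok=F), VALIDATE:-, TRANSFORM:-, EMIT:-] out:-; in:P1
Tick 2: [PARSE:P2(v=4,ok=F), VALIDATE:P1(v=6,ok=F), TRANSFORM:-, EMIT:-] out:-; in:P2
Tick 3: [PARSE:P3(v=4,ok=F), VALIDATE:P2(v=4,ok=F), TRANSFORM:P1(v=0,ok=F), EMIT:-] out:-; in:P3
Tick 4: [PARSE:P4(v=3,ok=F), VALIDATE:P3(v=4,ok=T), TRANSFORM:P2(v=0,ok=F), EMIT:P1(v=0,ok=F)] out:-; in:P4
Tick 5: [PARSE:-, VALIDATE:P4(v=3,ok=F), TRANSFORM:P3(v=16,ok=T), EMIT:P2(v=0,ok=F)] out:P1(v=0); in:-
Tick 6: [PARSE:P5(v=4,ok=F), VALIDATE:-, TRANSFORM:P4(v=0,ok=F), EMIT:P3(v=16,ok=T)] out:P2(v=0); in:P5
Tick 7: [PARSE:P6(v=14,ok=F), VALIDATE:P5(v=4,ok=F), TRANSFORM:-, EMIT:P4(v=0,ok=F)] out:P3(v=16); in:P6
Tick 8: [PARSE:P7(v=4,ok=F), VALIDATE:P6(v=14,ok=T), TRANSFORM:P5(v=0,ok=F), EMIT:-] out:P4(v=0); in:P7
Tick 9: [PARSE:-, VALIDATE:P7(v=4,ok=F), TRANSFORM:P6(v=56,ok=T), EMIT:P5(v=0,ok=F)] out:-; in:-
Tick 10: [PARSE:-, VALIDATE:-, TRANSFORM:P7(v=0,ok=F), EMIT:P6(v=56,ok=T)] out:P5(v=0); in:-
Tick 11: [PARSE:-, VALIDATE:-, TRANSFORM:-, EMIT:P7(v=0,ok=F)] out:P6(v=56); in:-
Emitted by tick 11: ['P1', 'P2', 'P3', 'P4', 'P5', 'P6']

Answer: 6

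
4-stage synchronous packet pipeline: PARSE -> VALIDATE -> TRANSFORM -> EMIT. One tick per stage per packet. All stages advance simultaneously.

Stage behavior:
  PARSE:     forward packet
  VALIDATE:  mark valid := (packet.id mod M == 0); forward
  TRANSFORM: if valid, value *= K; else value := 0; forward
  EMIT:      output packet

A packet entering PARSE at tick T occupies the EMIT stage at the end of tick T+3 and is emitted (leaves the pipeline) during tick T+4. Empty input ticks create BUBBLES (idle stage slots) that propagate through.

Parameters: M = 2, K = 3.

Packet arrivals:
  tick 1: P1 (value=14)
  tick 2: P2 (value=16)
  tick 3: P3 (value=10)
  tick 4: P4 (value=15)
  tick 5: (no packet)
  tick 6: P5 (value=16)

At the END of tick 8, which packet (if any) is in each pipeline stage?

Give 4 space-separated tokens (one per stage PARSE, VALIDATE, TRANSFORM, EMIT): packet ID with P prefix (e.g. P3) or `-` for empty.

Tick 1: [PARSE:P1(v=14,ok=F), VALIDATE:-, TRANSFORM:-, EMIT:-] out:-; in:P1
Tick 2: [PARSE:P2(v=16,ok=F), VALIDATE:P1(v=14,ok=F), TRANSFORM:-, EMIT:-] out:-; in:P2
Tick 3: [PARSE:P3(v=10,ok=F), VALIDATE:P2(v=16,ok=T), TRANSFORM:P1(v=0,ok=F), EMIT:-] out:-; in:P3
Tick 4: [PARSE:P4(v=15,ok=F), VALIDATE:P3(v=10,ok=F), TRANSFORM:P2(v=48,ok=T), EMIT:P1(v=0,ok=F)] out:-; in:P4
Tick 5: [PARSE:-, VALIDATE:P4(v=15,ok=T), TRANSFORM:P3(v=0,ok=F), EMIT:P2(v=48,ok=T)] out:P1(v=0); in:-
Tick 6: [PARSE:P5(v=16,ok=F), VALIDATE:-, TRANSFORM:P4(v=45,ok=T), EMIT:P3(v=0,ok=F)] out:P2(v=48); in:P5
Tick 7: [PARSE:-, VALIDATE:P5(v=16,ok=F), TRANSFORM:-, EMIT:P4(v=45,ok=T)] out:P3(v=0); in:-
Tick 8: [PARSE:-, VALIDATE:-, TRANSFORM:P5(v=0,ok=F), EMIT:-] out:P4(v=45); in:-
At end of tick 8: ['-', '-', 'P5', '-']

Answer: - - P5 -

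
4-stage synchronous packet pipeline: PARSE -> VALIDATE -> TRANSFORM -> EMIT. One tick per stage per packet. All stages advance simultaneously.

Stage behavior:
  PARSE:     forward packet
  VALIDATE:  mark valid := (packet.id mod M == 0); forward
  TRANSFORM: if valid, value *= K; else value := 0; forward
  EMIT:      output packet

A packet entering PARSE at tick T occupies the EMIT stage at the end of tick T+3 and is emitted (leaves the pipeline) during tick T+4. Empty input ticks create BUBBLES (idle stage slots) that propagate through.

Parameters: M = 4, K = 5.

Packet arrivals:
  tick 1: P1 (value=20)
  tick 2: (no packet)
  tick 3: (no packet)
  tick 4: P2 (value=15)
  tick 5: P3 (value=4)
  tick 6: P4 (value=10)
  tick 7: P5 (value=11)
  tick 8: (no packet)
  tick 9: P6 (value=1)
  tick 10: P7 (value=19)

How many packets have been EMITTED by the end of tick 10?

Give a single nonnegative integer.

Answer: 4

Derivation:
Tick 1: [PARSE:P1(v=20,ok=F), VALIDATE:-, TRANSFORM:-, EMIT:-] out:-; in:P1
Tick 2: [PARSE:-, VALIDATE:P1(v=20,ok=F), TRANSFORM:-, EMIT:-] out:-; in:-
Tick 3: [PARSE:-, VALIDATE:-, TRANSFORM:P1(v=0,ok=F), EMIT:-] out:-; in:-
Tick 4: [PARSE:P2(v=15,ok=F), VALIDATE:-, TRANSFORM:-, EMIT:P1(v=0,ok=F)] out:-; in:P2
Tick 5: [PARSE:P3(v=4,ok=F), VALIDATE:P2(v=15,ok=F), TRANSFORM:-, EMIT:-] out:P1(v=0); in:P3
Tick 6: [PARSE:P4(v=10,ok=F), VALIDATE:P3(v=4,ok=F), TRANSFORM:P2(v=0,ok=F), EMIT:-] out:-; in:P4
Tick 7: [PARSE:P5(v=11,ok=F), VALIDATE:P4(v=10,ok=T), TRANSFORM:P3(v=0,ok=F), EMIT:P2(v=0,ok=F)] out:-; in:P5
Tick 8: [PARSE:-, VALIDATE:P5(v=11,ok=F), TRANSFORM:P4(v=50,ok=T), EMIT:P3(v=0,ok=F)] out:P2(v=0); in:-
Tick 9: [PARSE:P6(v=1,ok=F), VALIDATE:-, TRANSFORM:P5(v=0,ok=F), EMIT:P4(v=50,ok=T)] out:P3(v=0); in:P6
Tick 10: [PARSE:P7(v=19,ok=F), VALIDATE:P6(v=1,ok=F), TRANSFORM:-, EMIT:P5(v=0,ok=F)] out:P4(v=50); in:P7
Emitted by tick 10: ['P1', 'P2', 'P3', 'P4']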